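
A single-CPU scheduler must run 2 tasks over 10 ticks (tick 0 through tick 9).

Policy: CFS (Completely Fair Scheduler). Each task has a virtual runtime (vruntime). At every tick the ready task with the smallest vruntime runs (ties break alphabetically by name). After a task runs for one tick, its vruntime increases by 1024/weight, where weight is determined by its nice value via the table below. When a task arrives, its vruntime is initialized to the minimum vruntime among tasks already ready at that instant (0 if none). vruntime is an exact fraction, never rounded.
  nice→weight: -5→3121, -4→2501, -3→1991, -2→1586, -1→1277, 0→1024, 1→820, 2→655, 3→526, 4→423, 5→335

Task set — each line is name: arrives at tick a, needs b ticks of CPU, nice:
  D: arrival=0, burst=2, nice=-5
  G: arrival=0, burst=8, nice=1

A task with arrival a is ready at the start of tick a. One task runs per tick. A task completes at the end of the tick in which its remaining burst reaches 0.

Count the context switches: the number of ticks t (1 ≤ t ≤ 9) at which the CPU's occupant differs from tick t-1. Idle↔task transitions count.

t=0: vr[D=0 G=0] → run D
t=1: vr[D=1024/3121 G=0] → run G
t=2: vr[D=1024/3121 G=256/205] → run D
t=3: vr[G=256/205] → run G
t=4: vr[G=512/205] → run G
t=5: vr[G=768/205] → run G
t=6: vr[G=1024/205] → run G
t=7: vr[G=256/41] → run G
t=8: vr[G=1536/205] → run G
t=9: vr[G=1792/205] → run G

context switches = 3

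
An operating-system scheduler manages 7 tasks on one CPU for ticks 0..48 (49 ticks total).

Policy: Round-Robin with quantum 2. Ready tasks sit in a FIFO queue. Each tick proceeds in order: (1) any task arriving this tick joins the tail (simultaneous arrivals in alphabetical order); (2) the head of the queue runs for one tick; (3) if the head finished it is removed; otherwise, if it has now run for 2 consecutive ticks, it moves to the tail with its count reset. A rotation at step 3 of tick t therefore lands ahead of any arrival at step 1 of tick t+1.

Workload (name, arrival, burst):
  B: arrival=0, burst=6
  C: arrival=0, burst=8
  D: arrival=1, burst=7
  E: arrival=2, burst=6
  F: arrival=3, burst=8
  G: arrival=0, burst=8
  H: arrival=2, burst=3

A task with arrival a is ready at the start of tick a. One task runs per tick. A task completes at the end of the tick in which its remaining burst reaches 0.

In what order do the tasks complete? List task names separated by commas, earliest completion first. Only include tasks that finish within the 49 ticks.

t=0: queue=[B,C,G] q_used=0 → run B
t=1: queue=[B,C,G,D] q_used=1 → run B
t=2: queue=[C,G,D,B,E,H] q_used=0 → run C
t=3: queue=[C,G,D,B,E,H,F] q_used=1 → run C
t=4: queue=[G,D,B,E,H,F,C] q_used=0 → run G
t=5: queue=[G,D,B,E,H,F,C] q_used=1 → run G
t=6: queue=[D,B,E,H,F,C,G] q_used=0 → run D
t=7: queue=[D,B,E,H,F,C,G] q_used=1 → run D
t=8: queue=[B,E,H,F,C,G,D] q_used=0 → run B
t=9: queue=[B,E,H,F,C,G,D] q_used=1 → run B
t=10: queue=[E,H,F,C,G,D,B] q_used=0 → run E
t=11: queue=[E,H,F,C,G,D,B] q_used=1 → run E
t=12: queue=[H,F,C,G,D,B,E] q_used=0 → run H
t=13: queue=[H,F,C,G,D,B,E] q_used=1 → run H
t=14: queue=[F,C,G,D,B,E,H] q_used=0 → run F
t=15: queue=[F,C,G,D,B,E,H] q_used=1 → run F
t=16: queue=[C,G,D,B,E,H,F] q_used=0 → run C
t=17: queue=[C,G,D,B,E,H,F] q_used=1 → run C
t=18: queue=[G,D,B,E,H,F,C] q_used=0 → run G
t=19: queue=[G,D,B,E,H,F,C] q_used=1 → run G
t=20: queue=[D,B,E,H,F,C,G] q_used=0 → run D
t=21: queue=[D,B,E,H,F,C,G] q_used=1 → run D
t=22: queue=[B,E,H,F,C,G,D] q_used=0 → run B
t=23: queue=[B,E,H,F,C,G,D] q_used=1 → run B
t=24: queue=[E,H,F,C,G,D] q_used=0 → run E
t=25: queue=[E,H,F,C,G,D] q_used=1 → run E
t=26: queue=[H,F,C,G,D,E] q_used=0 → run H
t=27: queue=[F,C,G,D,E] q_used=0 → run F
t=28: queue=[F,C,G,D,E] q_used=1 → run F
t=29: queue=[C,G,D,E,F] q_used=0 → run C
t=30: queue=[C,G,D,E,F] q_used=1 → run C
t=31: queue=[G,D,E,F,C] q_used=0 → run G
t=32: queue=[G,D,E,F,C] q_used=1 → run G
t=33: queue=[D,E,F,C,G] q_used=0 → run D
t=34: queue=[D,E,F,C,G] q_used=1 → run D
t=35: queue=[E,F,C,G,D] q_used=0 → run E
t=36: queue=[E,F,C,G,D] q_used=1 → run E
t=37: queue=[F,C,G,D] q_used=0 → run F
t=38: queue=[F,C,G,D] q_used=1 → run F
t=39: queue=[C,G,D,F] q_used=0 → run C
t=40: queue=[C,G,D,F] q_used=1 → run C
t=41: queue=[G,D,F] q_used=0 → run G
t=42: queue=[G,D,F] q_used=1 → run G
t=43: queue=[D,F] q_used=0 → run D
t=44: queue=[F] q_used=0 → run F
t=45: queue=[F] q_used=1 → run F
t=46: (idle)
t=47: (idle)
t=48: (idle)

completion order = B, H, E, C, G, D, F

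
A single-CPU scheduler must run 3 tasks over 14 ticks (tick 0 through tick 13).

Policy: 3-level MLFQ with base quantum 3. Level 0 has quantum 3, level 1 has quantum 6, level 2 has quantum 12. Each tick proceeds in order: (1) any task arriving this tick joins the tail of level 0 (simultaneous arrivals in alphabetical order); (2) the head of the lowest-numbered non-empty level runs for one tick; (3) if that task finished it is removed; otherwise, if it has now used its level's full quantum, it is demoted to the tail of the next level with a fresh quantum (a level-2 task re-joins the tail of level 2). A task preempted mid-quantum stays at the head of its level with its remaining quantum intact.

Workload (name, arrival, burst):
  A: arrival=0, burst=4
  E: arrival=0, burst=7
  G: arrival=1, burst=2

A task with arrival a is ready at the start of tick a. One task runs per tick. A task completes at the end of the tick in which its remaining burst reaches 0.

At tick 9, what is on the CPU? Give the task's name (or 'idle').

running at tick 9 = E

t=0: L0/L1/L2 = AE/-/- → run A
t=1: L0/L1/L2 = AEG/-/- → run A
t=2: L0/L1/L2 = AEG/-/- → run A
t=3: L0/L1/L2 = EG/A/- → run E
t=4: L0/L1/L2 = EG/A/- → run E
t=5: L0/L1/L2 = EG/A/- → run E
t=6: L0/L1/L2 = G/AE/- → run G
t=7: L0/L1/L2 = G/AE/- → run G
t=8: L0/L1/L2 = -/AE/- → run A
t=9: L0/L1/L2 = -/E/- → run E
t=10: L0/L1/L2 = -/E/- → run E
t=11: L0/L1/L2 = -/E/- → run E
t=12: L0/L1/L2 = -/E/- → run E
t=13: (idle)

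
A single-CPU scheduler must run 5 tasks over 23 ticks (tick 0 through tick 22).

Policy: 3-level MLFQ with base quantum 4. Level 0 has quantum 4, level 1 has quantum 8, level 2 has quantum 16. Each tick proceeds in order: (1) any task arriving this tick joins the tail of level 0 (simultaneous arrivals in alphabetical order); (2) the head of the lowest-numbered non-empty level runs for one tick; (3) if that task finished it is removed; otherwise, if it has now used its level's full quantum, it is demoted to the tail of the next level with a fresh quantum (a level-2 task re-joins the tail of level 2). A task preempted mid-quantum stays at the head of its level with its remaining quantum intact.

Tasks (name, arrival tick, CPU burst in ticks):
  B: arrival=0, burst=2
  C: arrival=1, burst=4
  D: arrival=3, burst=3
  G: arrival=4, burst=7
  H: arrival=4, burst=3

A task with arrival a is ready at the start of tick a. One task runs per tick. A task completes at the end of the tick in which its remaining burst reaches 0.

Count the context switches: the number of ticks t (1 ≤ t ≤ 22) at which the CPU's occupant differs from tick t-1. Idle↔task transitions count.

t=0: L0/L1/L2 = B/-/- → run B
t=1: L0/L1/L2 = BC/-/- → run B
t=2: L0/L1/L2 = C/-/- → run C
t=3: L0/L1/L2 = CD/-/- → run C
t=4: L0/L1/L2 = CDGH/-/- → run C
t=5: L0/L1/L2 = CDGH/-/- → run C
t=6: L0/L1/L2 = DGH/-/- → run D
t=7: L0/L1/L2 = DGH/-/- → run D
t=8: L0/L1/L2 = DGH/-/- → run D
t=9: L0/L1/L2 = GH/-/- → run G
t=10: L0/L1/L2 = GH/-/- → run G
t=11: L0/L1/L2 = GH/-/- → run G
t=12: L0/L1/L2 = GH/-/- → run G
t=13: L0/L1/L2 = H/G/- → run H
t=14: L0/L1/L2 = H/G/- → run H
t=15: L0/L1/L2 = H/G/- → run H
t=16: L0/L1/L2 = -/G/- → run G
t=17: L0/L1/L2 = -/G/- → run G
t=18: L0/L1/L2 = -/G/- → run G
t=19: (idle)
t=20: (idle)
t=21: (idle)
t=22: (idle)

context switches = 6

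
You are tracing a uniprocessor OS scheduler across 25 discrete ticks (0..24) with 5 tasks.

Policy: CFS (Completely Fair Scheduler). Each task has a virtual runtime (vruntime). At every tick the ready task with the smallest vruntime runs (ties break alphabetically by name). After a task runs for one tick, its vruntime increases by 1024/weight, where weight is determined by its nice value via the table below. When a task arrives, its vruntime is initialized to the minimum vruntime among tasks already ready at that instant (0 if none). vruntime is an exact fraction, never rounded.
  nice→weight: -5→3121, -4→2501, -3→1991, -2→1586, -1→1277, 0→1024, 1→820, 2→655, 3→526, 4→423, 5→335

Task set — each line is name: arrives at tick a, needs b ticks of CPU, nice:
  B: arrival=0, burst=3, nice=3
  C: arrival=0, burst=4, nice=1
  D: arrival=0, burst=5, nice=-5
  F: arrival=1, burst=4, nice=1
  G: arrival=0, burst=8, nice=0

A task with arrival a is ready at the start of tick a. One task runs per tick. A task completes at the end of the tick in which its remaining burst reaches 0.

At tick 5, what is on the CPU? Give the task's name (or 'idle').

t=0: vr[B=0 C=0 D=0 G=0] → run B
t=1: vr[B=512/263 C=0 D=0 F=0 G=0] → run C
t=2: vr[B=512/263 C=256/205 D=0 F=0 G=0] → run D
t=3: vr[B=512/263 C=256/205 D=1024/3121 F=0 G=0] → run F
t=4: vr[B=512/263 C=256/205 D=1024/3121 F=256/205 G=0] → run G
t=5: vr[B=512/263 C=256/205 D=1024/3121 F=256/205 G=1] → run D
t=6: vr[B=512/263 C=256/205 D=2048/3121 F=256/205 G=1] → run D
t=7: vr[B=512/263 C=256/205 D=3072/3121 F=256/205 G=1] → run D
t=8: vr[B=512/263 C=256/205 D=4096/3121 F=256/205 G=1] → run G
t=9: vr[B=512/263 C=256/205 D=4096/3121 F=256/205 G=2] → run C
t=10: vr[B=512/263 C=512/205 D=4096/3121 F=256/205 G=2] → run F
t=11: vr[B=512/263 C=512/205 D=4096/3121 F=512/205 G=2] → run D
t=12: vr[B=512/263 C=512/205 F=512/205 G=2] → run B
t=13: vr[B=1024/263 C=512/205 F=512/205 G=2] → run G
t=14: vr[B=1024/263 C=512/205 F=512/205 G=3] → run C
t=15: vr[B=1024/263 C=768/205 F=512/205 G=3] → run F
t=16: vr[B=1024/263 C=768/205 F=768/205 G=3] → run G
t=17: vr[B=1024/263 C=768/205 F=768/205 G=4] → run C
t=18: vr[B=1024/263 F=768/205 G=4] → run F
t=19: vr[B=1024/263 G=4] → run B
t=20: vr[G=4] → run G
t=21: vr[G=5] → run G
t=22: vr[G=6] → run G
t=23: vr[G=7] → run G
t=24: (idle)

running at tick 5 = D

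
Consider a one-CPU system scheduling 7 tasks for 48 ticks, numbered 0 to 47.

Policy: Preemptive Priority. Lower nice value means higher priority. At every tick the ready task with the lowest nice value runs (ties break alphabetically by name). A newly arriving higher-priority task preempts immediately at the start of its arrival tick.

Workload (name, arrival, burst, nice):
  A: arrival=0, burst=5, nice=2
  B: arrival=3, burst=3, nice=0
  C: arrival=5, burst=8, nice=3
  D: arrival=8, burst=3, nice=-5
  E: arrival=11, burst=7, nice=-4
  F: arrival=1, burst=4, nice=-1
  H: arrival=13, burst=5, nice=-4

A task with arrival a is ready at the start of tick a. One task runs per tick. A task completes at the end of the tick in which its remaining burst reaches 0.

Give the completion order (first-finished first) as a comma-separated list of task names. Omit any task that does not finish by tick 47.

t=0: ready={A} → run A
t=1: ready={A,F} → run F
t=2: ready={A,F} → run F
t=3: ready={A,B,F} → run F
t=4: ready={A,B,F} → run F
t=5: ready={A,B,C} → run B
t=6: ready={A,B,C} → run B
t=7: ready={A,B,C} → run B
t=8: ready={A,C,D} → run D
t=9: ready={A,C,D} → run D
t=10: ready={A,C,D} → run D
t=11: ready={A,C,E} → run E
t=12: ready={A,C,E} → run E
t=13: ready={A,C,E,H} → run E
t=14: ready={A,C,E,H} → run E
t=15: ready={A,C,E,H} → run E
t=16: ready={A,C,E,H} → run E
t=17: ready={A,C,E,H} → run E
t=18: ready={A,C,H} → run H
t=19: ready={A,C,H} → run H
t=20: ready={A,C,H} → run H
t=21: ready={A,C,H} → run H
t=22: ready={A,C,H} → run H
t=23: ready={A,C} → run A
t=24: ready={A,C} → run A
t=25: ready={A,C} → run A
t=26: ready={A,C} → run A
t=27: ready={C} → run C
t=28: ready={C} → run C
t=29: ready={C} → run C
t=30: ready={C} → run C
t=31: ready={C} → run C
t=32: ready={C} → run C
t=33: ready={C} → run C
t=34: ready={C} → run C
t=35: (idle)
t=36: (idle)
t=37: (idle)
t=38: (idle)
t=39: (idle)
t=40: (idle)
t=41: (idle)
t=42: (idle)
t=43: (idle)
t=44: (idle)
t=45: (idle)
t=46: (idle)
t=47: (idle)

completion order = F, B, D, E, H, A, C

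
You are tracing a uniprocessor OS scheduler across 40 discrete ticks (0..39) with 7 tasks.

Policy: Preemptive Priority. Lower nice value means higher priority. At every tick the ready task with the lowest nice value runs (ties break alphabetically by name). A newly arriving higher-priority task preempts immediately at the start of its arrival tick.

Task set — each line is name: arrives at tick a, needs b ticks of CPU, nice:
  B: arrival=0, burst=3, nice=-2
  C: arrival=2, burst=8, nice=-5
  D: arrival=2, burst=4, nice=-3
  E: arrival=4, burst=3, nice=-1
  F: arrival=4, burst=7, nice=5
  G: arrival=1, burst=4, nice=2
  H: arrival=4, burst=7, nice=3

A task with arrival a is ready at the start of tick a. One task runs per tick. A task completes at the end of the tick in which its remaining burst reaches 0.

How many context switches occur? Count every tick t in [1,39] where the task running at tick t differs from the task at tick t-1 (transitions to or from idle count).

t=0: ready={B} → run B
t=1: ready={B,G} → run B
t=2: ready={B,C,D,G} → run C
t=3: ready={B,C,D,G} → run C
t=4: ready={B,C,D,E,F,G,H} → run C
t=5: ready={B,C,D,E,F,G,H} → run C
t=6: ready={B,C,D,E,F,G,H} → run C
t=7: ready={B,C,D,E,F,G,H} → run C
t=8: ready={B,C,D,E,F,G,H} → run C
t=9: ready={B,C,D,E,F,G,H} → run C
t=10: ready={B,D,E,F,G,H} → run D
t=11: ready={B,D,E,F,G,H} → run D
t=12: ready={B,D,E,F,G,H} → run D
t=13: ready={B,D,E,F,G,H} → run D
t=14: ready={B,E,F,G,H} → run B
t=15: ready={E,F,G,H} → run E
t=16: ready={E,F,G,H} → run E
t=17: ready={E,F,G,H} → run E
t=18: ready={F,G,H} → run G
t=19: ready={F,G,H} → run G
t=20: ready={F,G,H} → run G
t=21: ready={F,G,H} → run G
t=22: ready={F,H} → run H
t=23: ready={F,H} → run H
t=24: ready={F,H} → run H
t=25: ready={F,H} → run H
t=26: ready={F,H} → run H
t=27: ready={F,H} → run H
t=28: ready={F,H} → run H
t=29: ready={F} → run F
t=30: ready={F} → run F
t=31: ready={F} → run F
t=32: ready={F} → run F
t=33: ready={F} → run F
t=34: ready={F} → run F
t=35: ready={F} → run F
t=36: (idle)
t=37: (idle)
t=38: (idle)
t=39: (idle)

context switches = 8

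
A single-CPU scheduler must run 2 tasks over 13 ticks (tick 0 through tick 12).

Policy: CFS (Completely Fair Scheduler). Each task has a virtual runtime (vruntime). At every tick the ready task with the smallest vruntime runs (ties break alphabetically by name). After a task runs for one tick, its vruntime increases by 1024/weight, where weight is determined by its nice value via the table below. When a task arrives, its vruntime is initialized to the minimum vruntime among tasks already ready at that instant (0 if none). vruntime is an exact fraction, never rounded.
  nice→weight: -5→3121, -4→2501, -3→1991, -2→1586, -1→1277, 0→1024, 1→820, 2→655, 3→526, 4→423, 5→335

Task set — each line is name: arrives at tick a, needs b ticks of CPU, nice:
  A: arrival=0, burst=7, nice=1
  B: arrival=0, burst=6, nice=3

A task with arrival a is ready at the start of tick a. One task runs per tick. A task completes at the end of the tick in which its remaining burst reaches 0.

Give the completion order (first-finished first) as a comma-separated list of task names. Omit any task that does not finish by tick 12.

t=0: vr[A=0 B=0] → run A
t=1: vr[A=256/205 B=0] → run B
t=2: vr[A=256/205 B=512/263] → run A
t=3: vr[A=512/205 B=512/263] → run B
t=4: vr[A=512/205 B=1024/263] → run A
t=5: vr[A=768/205 B=1024/263] → run A
t=6: vr[A=1024/205 B=1024/263] → run B
t=7: vr[A=1024/205 B=1536/263] → run A
t=8: vr[A=256/41 B=1536/263] → run B
t=9: vr[A=256/41 B=2048/263] → run A
t=10: vr[A=1536/205 B=2048/263] → run A
t=11: vr[B=2048/263] → run B
t=12: vr[B=2560/263] → run B

completion order = A, B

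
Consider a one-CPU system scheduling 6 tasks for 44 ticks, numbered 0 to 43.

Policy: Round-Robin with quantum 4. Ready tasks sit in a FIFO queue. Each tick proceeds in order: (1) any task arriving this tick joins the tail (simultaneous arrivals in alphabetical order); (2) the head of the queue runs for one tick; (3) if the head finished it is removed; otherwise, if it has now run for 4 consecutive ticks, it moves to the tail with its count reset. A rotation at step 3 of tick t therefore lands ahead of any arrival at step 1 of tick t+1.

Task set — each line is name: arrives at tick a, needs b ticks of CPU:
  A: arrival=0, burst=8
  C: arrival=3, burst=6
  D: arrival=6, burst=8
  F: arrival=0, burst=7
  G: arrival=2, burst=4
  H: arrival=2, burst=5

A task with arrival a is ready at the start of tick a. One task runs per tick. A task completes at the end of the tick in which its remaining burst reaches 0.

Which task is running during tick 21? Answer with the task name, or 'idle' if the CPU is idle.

running at tick 21 = A

t=0: queue=[A,F] q_used=0 → run A
t=1: queue=[A,F] q_used=1 → run A
t=2: queue=[A,F,G,H] q_used=2 → run A
t=3: queue=[A,F,G,H,C] q_used=3 → run A
t=4: queue=[F,G,H,C,A] q_used=0 → run F
t=5: queue=[F,G,H,C,A] q_used=1 → run F
t=6: queue=[F,G,H,C,A,D] q_used=2 → run F
t=7: queue=[F,G,H,C,A,D] q_used=3 → run F
t=8: queue=[G,H,C,A,D,F] q_used=0 → run G
t=9: queue=[G,H,C,A,D,F] q_used=1 → run G
t=10: queue=[G,H,C,A,D,F] q_used=2 → run G
t=11: queue=[G,H,C,A,D,F] q_used=3 → run G
t=12: queue=[H,C,A,D,F] q_used=0 → run H
t=13: queue=[H,C,A,D,F] q_used=1 → run H
t=14: queue=[H,C,A,D,F] q_used=2 → run H
t=15: queue=[H,C,A,D,F] q_used=3 → run H
t=16: queue=[C,A,D,F,H] q_used=0 → run C
t=17: queue=[C,A,D,F,H] q_used=1 → run C
t=18: queue=[C,A,D,F,H] q_used=2 → run C
t=19: queue=[C,A,D,F,H] q_used=3 → run C
t=20: queue=[A,D,F,H,C] q_used=0 → run A
t=21: queue=[A,D,F,H,C] q_used=1 → run A
t=22: queue=[A,D,F,H,C] q_used=2 → run A
t=23: queue=[A,D,F,H,C] q_used=3 → run A
t=24: queue=[D,F,H,C] q_used=0 → run D
t=25: queue=[D,F,H,C] q_used=1 → run D
t=26: queue=[D,F,H,C] q_used=2 → run D
t=27: queue=[D,F,H,C] q_used=3 → run D
t=28: queue=[F,H,C,D] q_used=0 → run F
t=29: queue=[F,H,C,D] q_used=1 → run F
t=30: queue=[F,H,C,D] q_used=2 → run F
t=31: queue=[H,C,D] q_used=0 → run H
t=32: queue=[C,D] q_used=0 → run C
t=33: queue=[C,D] q_used=1 → run C
t=34: queue=[D] q_used=0 → run D
t=35: queue=[D] q_used=1 → run D
t=36: queue=[D] q_used=2 → run D
t=37: queue=[D] q_used=3 → run D
t=38: (idle)
t=39: (idle)
t=40: (idle)
t=41: (idle)
t=42: (idle)
t=43: (idle)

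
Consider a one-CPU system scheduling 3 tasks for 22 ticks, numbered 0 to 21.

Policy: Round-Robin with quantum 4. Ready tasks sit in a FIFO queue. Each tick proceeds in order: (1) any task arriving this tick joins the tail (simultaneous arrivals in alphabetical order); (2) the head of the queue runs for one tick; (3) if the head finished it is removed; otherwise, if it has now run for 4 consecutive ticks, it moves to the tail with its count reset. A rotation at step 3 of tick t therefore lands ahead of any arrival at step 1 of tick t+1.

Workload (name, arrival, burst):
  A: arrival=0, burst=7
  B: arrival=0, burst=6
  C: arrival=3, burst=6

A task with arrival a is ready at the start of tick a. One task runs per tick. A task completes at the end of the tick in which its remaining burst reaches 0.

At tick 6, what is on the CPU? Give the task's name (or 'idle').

running at tick 6 = B

t=0: queue=[A,B] q_used=0 → run A
t=1: queue=[A,B] q_used=1 → run A
t=2: queue=[A,B] q_used=2 → run A
t=3: queue=[A,B,C] q_used=3 → run A
t=4: queue=[B,C,A] q_used=0 → run B
t=5: queue=[B,C,A] q_used=1 → run B
t=6: queue=[B,C,A] q_used=2 → run B
t=7: queue=[B,C,A] q_used=3 → run B
t=8: queue=[C,A,B] q_used=0 → run C
t=9: queue=[C,A,B] q_used=1 → run C
t=10: queue=[C,A,B] q_used=2 → run C
t=11: queue=[C,A,B] q_used=3 → run C
t=12: queue=[A,B,C] q_used=0 → run A
t=13: queue=[A,B,C] q_used=1 → run A
t=14: queue=[A,B,C] q_used=2 → run A
t=15: queue=[B,C] q_used=0 → run B
t=16: queue=[B,C] q_used=1 → run B
t=17: queue=[C] q_used=0 → run C
t=18: queue=[C] q_used=1 → run C
t=19: (idle)
t=20: (idle)
t=21: (idle)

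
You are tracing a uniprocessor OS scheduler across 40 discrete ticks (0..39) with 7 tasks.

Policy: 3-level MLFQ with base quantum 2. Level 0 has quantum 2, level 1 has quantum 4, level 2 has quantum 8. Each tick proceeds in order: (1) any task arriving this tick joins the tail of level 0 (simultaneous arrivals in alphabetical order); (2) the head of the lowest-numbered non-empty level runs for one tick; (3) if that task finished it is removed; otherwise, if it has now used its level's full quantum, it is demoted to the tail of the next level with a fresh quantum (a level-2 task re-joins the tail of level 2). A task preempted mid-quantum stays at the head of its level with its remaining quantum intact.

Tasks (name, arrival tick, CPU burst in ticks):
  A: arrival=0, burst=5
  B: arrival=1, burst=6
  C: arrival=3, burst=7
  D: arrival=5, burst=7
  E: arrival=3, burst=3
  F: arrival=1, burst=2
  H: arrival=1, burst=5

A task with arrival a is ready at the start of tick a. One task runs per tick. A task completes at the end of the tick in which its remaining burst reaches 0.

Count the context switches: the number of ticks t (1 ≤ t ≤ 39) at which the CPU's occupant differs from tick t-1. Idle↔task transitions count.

context switches = 15

t=0: L0/L1/L2 = A/-/- → run A
t=1: L0/L1/L2 = ABFH/-/- → run A
t=2: L0/L1/L2 = BFH/A/- → run B
t=3: L0/L1/L2 = BFHCE/A/- → run B
t=4: L0/L1/L2 = FHCE/AB/- → run F
t=5: L0/L1/L2 = FHCED/AB/- → run F
t=6: L0/L1/L2 = HCED/AB/- → run H
t=7: L0/L1/L2 = HCED/AB/- → run H
t=8: L0/L1/L2 = CED/ABH/- → run C
t=9: L0/L1/L2 = CED/ABH/- → run C
t=10: L0/L1/L2 = ED/ABHC/- → run E
t=11: L0/L1/L2 = ED/ABHC/- → run E
t=12: L0/L1/L2 = D/ABHCE/- → run D
t=13: L0/L1/L2 = D/ABHCE/- → run D
t=14: L0/L1/L2 = -/ABHCED/- → run A
t=15: L0/L1/L2 = -/ABHCED/- → run A
t=16: L0/L1/L2 = -/ABHCED/- → run A
t=17: L0/L1/L2 = -/BHCED/- → run B
t=18: L0/L1/L2 = -/BHCED/- → run B
t=19: L0/L1/L2 = -/BHCED/- → run B
t=20: L0/L1/L2 = -/BHCED/- → run B
t=21: L0/L1/L2 = -/HCED/- → run H
t=22: L0/L1/L2 = -/HCED/- → run H
t=23: L0/L1/L2 = -/HCED/- → run H
t=24: L0/L1/L2 = -/CED/- → run C
t=25: L0/L1/L2 = -/CED/- → run C
t=26: L0/L1/L2 = -/CED/- → run C
t=27: L0/L1/L2 = -/CED/- → run C
t=28: L0/L1/L2 = -/ED/C → run E
t=29: L0/L1/L2 = -/D/C → run D
t=30: L0/L1/L2 = -/D/C → run D
t=31: L0/L1/L2 = -/D/C → run D
t=32: L0/L1/L2 = -/D/C → run D
t=33: L0/L1/L2 = -/-/CD → run C
t=34: L0/L1/L2 = -/-/D → run D
t=35: (idle)
t=36: (idle)
t=37: (idle)
t=38: (idle)
t=39: (idle)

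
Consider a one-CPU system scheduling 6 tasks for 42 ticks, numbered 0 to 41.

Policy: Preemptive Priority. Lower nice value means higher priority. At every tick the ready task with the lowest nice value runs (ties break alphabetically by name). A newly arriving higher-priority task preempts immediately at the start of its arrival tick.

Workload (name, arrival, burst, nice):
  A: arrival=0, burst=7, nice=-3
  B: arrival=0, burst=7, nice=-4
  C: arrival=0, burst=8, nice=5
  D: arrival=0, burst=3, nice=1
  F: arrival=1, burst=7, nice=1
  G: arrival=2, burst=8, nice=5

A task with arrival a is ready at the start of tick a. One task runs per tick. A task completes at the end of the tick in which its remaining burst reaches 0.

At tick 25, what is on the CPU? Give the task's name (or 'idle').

t=0: ready={A,B,C,D} → run B
t=1: ready={A,B,C,D,F} → run B
t=2: ready={A,B,C,D,F,G} → run B
t=3: ready={A,B,C,D,F,G} → run B
t=4: ready={A,B,C,D,F,G} → run B
t=5: ready={A,B,C,D,F,G} → run B
t=6: ready={A,B,C,D,F,G} → run B
t=7: ready={A,C,D,F,G} → run A
t=8: ready={A,C,D,F,G} → run A
t=9: ready={A,C,D,F,G} → run A
t=10: ready={A,C,D,F,G} → run A
t=11: ready={A,C,D,F,G} → run A
t=12: ready={A,C,D,F,G} → run A
t=13: ready={A,C,D,F,G} → run A
t=14: ready={C,D,F,G} → run D
t=15: ready={C,D,F,G} → run D
t=16: ready={C,D,F,G} → run D
t=17: ready={C,F,G} → run F
t=18: ready={C,F,G} → run F
t=19: ready={C,F,G} → run F
t=20: ready={C,F,G} → run F
t=21: ready={C,F,G} → run F
t=22: ready={C,F,G} → run F
t=23: ready={C,F,G} → run F
t=24: ready={C,G} → run C
t=25: ready={C,G} → run C
t=26: ready={C,G} → run C
t=27: ready={C,G} → run C
t=28: ready={C,G} → run C
t=29: ready={C,G} → run C
t=30: ready={C,G} → run C
t=31: ready={C,G} → run C
t=32: ready={G} → run G
t=33: ready={G} → run G
t=34: ready={G} → run G
t=35: ready={G} → run G
t=36: ready={G} → run G
t=37: ready={G} → run G
t=38: ready={G} → run G
t=39: ready={G} → run G
t=40: (idle)
t=41: (idle)

running at tick 25 = C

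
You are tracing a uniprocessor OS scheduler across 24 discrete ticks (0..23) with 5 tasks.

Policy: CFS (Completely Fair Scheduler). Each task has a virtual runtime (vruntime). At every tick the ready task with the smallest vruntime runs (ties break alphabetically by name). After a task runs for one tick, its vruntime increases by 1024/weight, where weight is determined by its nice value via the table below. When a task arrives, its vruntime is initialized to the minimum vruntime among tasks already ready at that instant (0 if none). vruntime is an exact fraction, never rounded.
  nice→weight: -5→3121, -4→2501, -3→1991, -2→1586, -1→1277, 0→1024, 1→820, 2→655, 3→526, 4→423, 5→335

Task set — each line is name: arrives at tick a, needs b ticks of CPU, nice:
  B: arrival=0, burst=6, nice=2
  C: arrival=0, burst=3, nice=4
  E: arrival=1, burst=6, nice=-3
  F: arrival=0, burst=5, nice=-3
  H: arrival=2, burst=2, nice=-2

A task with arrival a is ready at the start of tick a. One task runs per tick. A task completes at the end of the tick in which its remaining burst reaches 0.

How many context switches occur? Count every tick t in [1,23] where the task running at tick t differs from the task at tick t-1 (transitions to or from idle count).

t=0: vr[B=0 C=0 F=0] → run B
t=1: vr[B=1024/655 C=0 E=0 F=0] → run C
t=2: vr[B=1024/655 C=1024/423 E=0 F=0 H=0] → run E
t=3: vr[B=1024/655 C=1024/423 E=1024/1991 F=0 H=0] → run F
t=4: vr[B=1024/655 C=1024/423 E=1024/1991 F=1024/1991 H=0] → run H
t=5: vr[B=1024/655 C=1024/423 E=1024/1991 F=1024/1991 H=512/793] → run E
t=6: vr[B=1024/655 C=1024/423 E=2048/1991 F=1024/1991 H=512/793] → run F
t=7: vr[B=1024/655 C=1024/423 E=2048/1991 F=2048/1991 H=512/793] → run H
t=8: vr[B=1024/655 C=1024/423 E=2048/1991 F=2048/1991] → run E
t=9: vr[B=1024/655 C=1024/423 E=3072/1991 F=2048/1991] → run F
t=10: vr[B=1024/655 C=1024/423 E=3072/1991 F=3072/1991] → run E
t=11: vr[B=1024/655 C=1024/423 E=4096/1991 F=3072/1991] → run F
t=12: vr[B=1024/655 C=1024/423 E=4096/1991 F=4096/1991] → run B
t=13: vr[B=2048/655 C=1024/423 E=4096/1991 F=4096/1991] → run E
t=14: vr[B=2048/655 C=1024/423 E=5120/1991 F=4096/1991] → run F
t=15: vr[B=2048/655 C=1024/423 E=5120/1991] → run C
t=16: vr[B=2048/655 C=2048/423 E=5120/1991] → run E
t=17: vr[B=2048/655 C=2048/423] → run B
t=18: vr[B=3072/655 C=2048/423] → run B
t=19: vr[B=4096/655 C=2048/423] → run C
t=20: vr[B=4096/655] → run B
t=21: vr[B=1024/131] → run B
t=22: (idle)
t=23: (idle)

context switches = 20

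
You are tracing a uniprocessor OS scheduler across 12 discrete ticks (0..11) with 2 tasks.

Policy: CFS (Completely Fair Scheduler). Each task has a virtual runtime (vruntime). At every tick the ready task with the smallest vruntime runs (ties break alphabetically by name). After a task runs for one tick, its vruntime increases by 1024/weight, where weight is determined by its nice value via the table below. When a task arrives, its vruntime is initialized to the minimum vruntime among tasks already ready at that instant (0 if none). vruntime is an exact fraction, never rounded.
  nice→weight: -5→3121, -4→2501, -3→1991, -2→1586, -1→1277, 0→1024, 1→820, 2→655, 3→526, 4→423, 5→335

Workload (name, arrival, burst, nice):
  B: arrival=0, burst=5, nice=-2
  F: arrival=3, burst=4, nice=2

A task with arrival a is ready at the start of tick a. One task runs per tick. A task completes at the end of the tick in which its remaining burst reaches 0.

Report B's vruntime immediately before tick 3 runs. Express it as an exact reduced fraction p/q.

vruntime(B, start of tick 3) = 1536/793

t=0: vr[B=0] → run B
t=1: vr[B=512/793] → run B
t=2: vr[B=1024/793] → run B
t=3: vr[B=1536/793 F=1536/793] → run B
t=4: vr[B=2048/793 F=1536/793] → run F
t=5: vr[B=2048/793 F=1818112/519415] → run B
t=6: vr[F=1818112/519415] → run F
t=7: vr[F=2630144/519415] → run F
t=8: vr[F=3442176/519415] → run F
t=9: (idle)
t=10: (idle)
t=11: (idle)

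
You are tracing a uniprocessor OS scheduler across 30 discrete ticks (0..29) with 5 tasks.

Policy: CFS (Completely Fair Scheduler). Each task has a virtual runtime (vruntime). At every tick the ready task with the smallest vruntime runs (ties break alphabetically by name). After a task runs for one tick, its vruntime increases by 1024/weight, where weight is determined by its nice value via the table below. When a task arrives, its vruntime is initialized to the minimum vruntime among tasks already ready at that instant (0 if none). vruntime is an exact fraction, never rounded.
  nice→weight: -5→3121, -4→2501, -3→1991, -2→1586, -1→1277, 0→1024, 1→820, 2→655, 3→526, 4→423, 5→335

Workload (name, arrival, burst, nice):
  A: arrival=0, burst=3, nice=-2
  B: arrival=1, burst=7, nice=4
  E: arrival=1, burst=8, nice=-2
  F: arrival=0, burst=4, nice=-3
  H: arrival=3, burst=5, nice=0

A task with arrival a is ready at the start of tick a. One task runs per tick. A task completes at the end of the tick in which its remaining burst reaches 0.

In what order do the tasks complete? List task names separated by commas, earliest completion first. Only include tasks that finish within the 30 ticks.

completion order = A, F, H, E, B

t=0: vr[A=0 F=0] → run A
t=1: vr[A=512/793 B=0 E=0 F=0] → run B
t=2: vr[A=512/793 B=1024/423 E=0 F=0] → run E
t=3: vr[A=512/793 B=1024/423 E=512/793 F=0 H=0] → run F
t=4: vr[A=512/793 B=1024/423 E=512/793 F=1024/1991 H=0] → run H
t=5: vr[A=512/793 B=1024/423 E=512/793 F=1024/1991 H=1] → run F
t=6: vr[A=512/793 B=1024/423 E=512/793 F=2048/1991 H=1] → run A
t=7: vr[A=1024/793 B=1024/423 E=512/793 F=2048/1991 H=1] → run E
t=8: vr[A=1024/793 B=1024/423 E=1024/793 F=2048/1991 H=1] → run H
t=9: vr[A=1024/793 B=1024/423 E=1024/793 F=2048/1991 H=2] → run F
t=10: vr[A=1024/793 B=1024/423 E=1024/793 F=3072/1991 H=2] → run A
t=11: vr[B=1024/423 E=1024/793 F=3072/1991 H=2] → run E
t=12: vr[B=1024/423 E=1536/793 F=3072/1991 H=2] → run F
t=13: vr[B=1024/423 E=1536/793 H=2] → run E
t=14: vr[B=1024/423 E=2048/793 H=2] → run H
t=15: vr[B=1024/423 E=2048/793 H=3] → run B
t=16: vr[B=2048/423 E=2048/793 H=3] → run E
t=17: vr[B=2048/423 E=2560/793 H=3] → run H
t=18: vr[B=2048/423 E=2560/793 H=4] → run E
t=19: vr[B=2048/423 E=3072/793 H=4] → run E
t=20: vr[B=2048/423 E=3584/793 H=4] → run H
t=21: vr[B=2048/423 E=3584/793] → run E
t=22: vr[B=2048/423] → run B
t=23: vr[B=1024/141] → run B
t=24: vr[B=4096/423] → run B
t=25: vr[B=5120/423] → run B
t=26: vr[B=2048/141] → run B
t=27: (idle)
t=28: (idle)
t=29: (idle)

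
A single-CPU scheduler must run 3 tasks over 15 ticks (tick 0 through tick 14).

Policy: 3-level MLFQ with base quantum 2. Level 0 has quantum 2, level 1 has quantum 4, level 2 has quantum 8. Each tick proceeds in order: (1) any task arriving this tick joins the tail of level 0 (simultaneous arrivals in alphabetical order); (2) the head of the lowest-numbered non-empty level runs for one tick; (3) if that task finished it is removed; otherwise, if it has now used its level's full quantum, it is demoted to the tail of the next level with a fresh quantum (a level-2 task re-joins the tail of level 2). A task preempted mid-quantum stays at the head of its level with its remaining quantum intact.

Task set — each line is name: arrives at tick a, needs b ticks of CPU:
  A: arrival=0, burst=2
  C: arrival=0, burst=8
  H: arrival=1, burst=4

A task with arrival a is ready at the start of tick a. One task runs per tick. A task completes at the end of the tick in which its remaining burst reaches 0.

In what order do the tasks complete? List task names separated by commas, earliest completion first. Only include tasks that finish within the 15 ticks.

completion order = A, H, C

t=0: L0/L1/L2 = AC/-/- → run A
t=1: L0/L1/L2 = ACH/-/- → run A
t=2: L0/L1/L2 = CH/-/- → run C
t=3: L0/L1/L2 = CH/-/- → run C
t=4: L0/L1/L2 = H/C/- → run H
t=5: L0/L1/L2 = H/C/- → run H
t=6: L0/L1/L2 = -/CH/- → run C
t=7: L0/L1/L2 = -/CH/- → run C
t=8: L0/L1/L2 = -/CH/- → run C
t=9: L0/L1/L2 = -/CH/- → run C
t=10: L0/L1/L2 = -/H/C → run H
t=11: L0/L1/L2 = -/H/C → run H
t=12: L0/L1/L2 = -/-/C → run C
t=13: L0/L1/L2 = -/-/C → run C
t=14: (idle)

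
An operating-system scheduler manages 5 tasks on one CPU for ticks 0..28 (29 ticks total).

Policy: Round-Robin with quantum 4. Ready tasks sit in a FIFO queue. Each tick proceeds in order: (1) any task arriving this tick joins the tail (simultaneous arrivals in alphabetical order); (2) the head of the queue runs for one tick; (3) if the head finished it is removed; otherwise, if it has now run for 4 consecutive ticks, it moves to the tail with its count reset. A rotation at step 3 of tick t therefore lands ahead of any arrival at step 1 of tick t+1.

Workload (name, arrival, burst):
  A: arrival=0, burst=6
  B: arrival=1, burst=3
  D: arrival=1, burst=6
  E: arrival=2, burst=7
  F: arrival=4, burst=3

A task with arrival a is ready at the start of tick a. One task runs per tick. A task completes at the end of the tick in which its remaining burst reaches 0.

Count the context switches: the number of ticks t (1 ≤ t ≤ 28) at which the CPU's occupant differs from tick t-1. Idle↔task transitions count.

context switches = 8

t=0: queue=[A] q_used=0 → run A
t=1: queue=[A,B,D] q_used=1 → run A
t=2: queue=[A,B,D,E] q_used=2 → run A
t=3: queue=[A,B,D,E] q_used=3 → run A
t=4: queue=[B,D,E,A,F] q_used=0 → run B
t=5: queue=[B,D,E,A,F] q_used=1 → run B
t=6: queue=[B,D,E,A,F] q_used=2 → run B
t=7: queue=[D,E,A,F] q_used=0 → run D
t=8: queue=[D,E,A,F] q_used=1 → run D
t=9: queue=[D,E,A,F] q_used=2 → run D
t=10: queue=[D,E,A,F] q_used=3 → run D
t=11: queue=[E,A,F,D] q_used=0 → run E
t=12: queue=[E,A,F,D] q_used=1 → run E
t=13: queue=[E,A,F,D] q_used=2 → run E
t=14: queue=[E,A,F,D] q_used=3 → run E
t=15: queue=[A,F,D,E] q_used=0 → run A
t=16: queue=[A,F,D,E] q_used=1 → run A
t=17: queue=[F,D,E] q_used=0 → run F
t=18: queue=[F,D,E] q_used=1 → run F
t=19: queue=[F,D,E] q_used=2 → run F
t=20: queue=[D,E] q_used=0 → run D
t=21: queue=[D,E] q_used=1 → run D
t=22: queue=[E] q_used=0 → run E
t=23: queue=[E] q_used=1 → run E
t=24: queue=[E] q_used=2 → run E
t=25: (idle)
t=26: (idle)
t=27: (idle)
t=28: (idle)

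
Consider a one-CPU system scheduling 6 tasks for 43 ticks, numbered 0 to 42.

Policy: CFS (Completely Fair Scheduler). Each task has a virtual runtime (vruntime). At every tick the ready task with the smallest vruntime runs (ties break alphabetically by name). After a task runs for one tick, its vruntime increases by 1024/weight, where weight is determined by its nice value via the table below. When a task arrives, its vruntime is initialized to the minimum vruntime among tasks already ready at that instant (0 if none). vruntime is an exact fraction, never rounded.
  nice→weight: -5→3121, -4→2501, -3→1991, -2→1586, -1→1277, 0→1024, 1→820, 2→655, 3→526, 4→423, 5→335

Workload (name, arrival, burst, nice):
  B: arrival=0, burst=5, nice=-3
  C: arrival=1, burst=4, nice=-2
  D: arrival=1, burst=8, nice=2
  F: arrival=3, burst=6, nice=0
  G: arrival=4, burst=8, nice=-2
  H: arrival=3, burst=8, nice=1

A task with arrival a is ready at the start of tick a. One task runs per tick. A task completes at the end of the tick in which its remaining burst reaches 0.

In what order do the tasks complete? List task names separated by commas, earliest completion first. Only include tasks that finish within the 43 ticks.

completion order = B, C, G, F, H, D

t=0: vr[B=0] → run B
t=1: vr[B=1024/1991 C=1024/1991 D=1024/1991] → run B
t=2: vr[B=2048/1991 C=1024/1991 D=1024/1991] → run C
t=3: vr[B=2048/1991 C=1831424/1578863 D=1024/1991 F=1024/1991 H=1024/1991] → run D
t=4: vr[B=2048/1991 C=1831424/1578863 D=2709504/1304105 F=1024/1991 G=1024/1991 H=1024/1991] → run F
t=5: vr[B=2048/1991 C=1831424/1578863 D=2709504/1304105 F=3015/1991 G=1024/1991 H=1024/1991] → run G
t=6: vr[B=2048/1991 C=1831424/1578863 D=2709504/1304105 F=3015/1991 G=1831424/1578863 H=1024/1991] → run H
t=7: vr[B=2048/1991 C=1831424/1578863 D=2709504/1304105 F=3015/1991 G=1831424/1578863 H=719616/408155] → run B
t=8: vr[B=3072/1991 C=1831424/1578863 D=2709504/1304105 F=3015/1991 G=1831424/1578863 H=719616/408155] → run C
t=9: vr[B=3072/1991 C=2850816/1578863 D=2709504/1304105 F=3015/1991 G=1831424/1578863 H=719616/408155] → run G
t=10: vr[B=3072/1991 C=2850816/1578863 D=2709504/1304105 F=3015/1991 G=2850816/1578863 H=719616/408155] → run F
t=11: vr[B=3072/1991 C=2850816/1578863 D=2709504/1304105 F=5006/1991 G=2850816/1578863 H=719616/408155] → run B
t=12: vr[B=4096/1991 C=2850816/1578863 D=2709504/1304105 F=5006/1991 G=2850816/1578863 H=719616/408155] → run H
t=13: vr[B=4096/1991 C=2850816/1578863 D=2709504/1304105 F=5006/1991 G=2850816/1578863 H=1229312/408155] → run C
t=14: vr[B=4096/1991 C=3870208/1578863 D=2709504/1304105 F=5006/1991 G=2850816/1578863 H=1229312/408155] → run G
t=15: vr[B=4096/1991 C=3870208/1578863 D=2709504/1304105 F=5006/1991 G=3870208/1578863 H=1229312/408155] → run B
t=16: vr[C=3870208/1578863 D=2709504/1304105 F=5006/1991 G=3870208/1578863 H=1229312/408155] → run D
t=17: vr[C=3870208/1578863 D=4748288/1304105 F=5006/1991 G=3870208/1578863 H=1229312/408155] → run C
t=18: vr[D=4748288/1304105 F=5006/1991 G=3870208/1578863 H=1229312/408155] → run G
t=19: vr[D=4748288/1304105 F=5006/1991 G=4889600/1578863 H=1229312/408155] → run F
t=20: vr[D=4748288/1304105 F=6997/1991 G=4889600/1578863 H=1229312/408155] → run H
t=21: vr[D=4748288/1304105 F=6997/1991 G=4889600/1578863 H=1739008/408155] → run G
t=22: vr[D=4748288/1304105 F=6997/1991 G=5908992/1578863 H=1739008/408155] → run F
t=23: vr[D=4748288/1304105 F=8988/1991 G=5908992/1578863 H=1739008/408155] → run D
t=24: vr[D=6787072/1304105 F=8988/1991 G=5908992/1578863 H=1739008/408155] → run G
t=25: vr[D=6787072/1304105 F=8988/1991 G=6928384/1578863 H=1739008/408155] → run H
t=26: vr[D=6787072/1304105 F=8988/1991 G=6928384/1578863 H=2248704/408155] → run G
t=27: vr[D=6787072/1304105 F=8988/1991 G=7947776/1578863 H=2248704/408155] → run F
t=28: vr[D=6787072/1304105 F=10979/1991 G=7947776/1578863 H=2248704/408155] → run G
t=29: vr[D=6787072/1304105 F=10979/1991 H=2248704/408155] → run D
t=30: vr[D=8825856/1304105 F=10979/1991 H=2248704/408155] → run H
t=31: vr[D=8825856/1304105 F=10979/1991 H=551680/81631] → run F
t=32: vr[D=8825856/1304105 H=551680/81631] → run H
t=33: vr[D=8825856/1304105 H=3268096/408155] → run D
t=34: vr[D=2172928/260821 H=3268096/408155] → run H
t=35: vr[D=2172928/260821 H=3777792/408155] → run D
t=36: vr[D=12903424/1304105 H=3777792/408155] → run H
t=37: vr[D=12903424/1304105] → run D
t=38: vr[D=14942208/1304105] → run D
t=39: (idle)
t=40: (idle)
t=41: (idle)
t=42: (idle)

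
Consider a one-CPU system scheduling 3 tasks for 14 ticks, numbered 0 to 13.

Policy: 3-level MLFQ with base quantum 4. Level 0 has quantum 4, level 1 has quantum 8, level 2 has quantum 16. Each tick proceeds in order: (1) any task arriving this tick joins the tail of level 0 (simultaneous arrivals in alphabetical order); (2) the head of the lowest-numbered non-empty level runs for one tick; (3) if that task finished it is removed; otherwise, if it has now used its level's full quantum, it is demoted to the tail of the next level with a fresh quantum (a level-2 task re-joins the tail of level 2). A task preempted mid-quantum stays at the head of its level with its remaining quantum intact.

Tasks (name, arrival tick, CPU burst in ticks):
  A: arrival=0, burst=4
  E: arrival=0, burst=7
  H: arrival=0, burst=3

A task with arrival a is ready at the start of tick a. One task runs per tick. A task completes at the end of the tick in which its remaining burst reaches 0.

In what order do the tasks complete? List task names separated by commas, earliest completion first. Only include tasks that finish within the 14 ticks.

t=0: L0/L1/L2 = AEH/-/- → run A
t=1: L0/L1/L2 = AEH/-/- → run A
t=2: L0/L1/L2 = AEH/-/- → run A
t=3: L0/L1/L2 = AEH/-/- → run A
t=4: L0/L1/L2 = EH/-/- → run E
t=5: L0/L1/L2 = EH/-/- → run E
t=6: L0/L1/L2 = EH/-/- → run E
t=7: L0/L1/L2 = EH/-/- → run E
t=8: L0/L1/L2 = H/E/- → run H
t=9: L0/L1/L2 = H/E/- → run H
t=10: L0/L1/L2 = H/E/- → run H
t=11: L0/L1/L2 = -/E/- → run E
t=12: L0/L1/L2 = -/E/- → run E
t=13: L0/L1/L2 = -/E/- → run E

completion order = A, H, E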